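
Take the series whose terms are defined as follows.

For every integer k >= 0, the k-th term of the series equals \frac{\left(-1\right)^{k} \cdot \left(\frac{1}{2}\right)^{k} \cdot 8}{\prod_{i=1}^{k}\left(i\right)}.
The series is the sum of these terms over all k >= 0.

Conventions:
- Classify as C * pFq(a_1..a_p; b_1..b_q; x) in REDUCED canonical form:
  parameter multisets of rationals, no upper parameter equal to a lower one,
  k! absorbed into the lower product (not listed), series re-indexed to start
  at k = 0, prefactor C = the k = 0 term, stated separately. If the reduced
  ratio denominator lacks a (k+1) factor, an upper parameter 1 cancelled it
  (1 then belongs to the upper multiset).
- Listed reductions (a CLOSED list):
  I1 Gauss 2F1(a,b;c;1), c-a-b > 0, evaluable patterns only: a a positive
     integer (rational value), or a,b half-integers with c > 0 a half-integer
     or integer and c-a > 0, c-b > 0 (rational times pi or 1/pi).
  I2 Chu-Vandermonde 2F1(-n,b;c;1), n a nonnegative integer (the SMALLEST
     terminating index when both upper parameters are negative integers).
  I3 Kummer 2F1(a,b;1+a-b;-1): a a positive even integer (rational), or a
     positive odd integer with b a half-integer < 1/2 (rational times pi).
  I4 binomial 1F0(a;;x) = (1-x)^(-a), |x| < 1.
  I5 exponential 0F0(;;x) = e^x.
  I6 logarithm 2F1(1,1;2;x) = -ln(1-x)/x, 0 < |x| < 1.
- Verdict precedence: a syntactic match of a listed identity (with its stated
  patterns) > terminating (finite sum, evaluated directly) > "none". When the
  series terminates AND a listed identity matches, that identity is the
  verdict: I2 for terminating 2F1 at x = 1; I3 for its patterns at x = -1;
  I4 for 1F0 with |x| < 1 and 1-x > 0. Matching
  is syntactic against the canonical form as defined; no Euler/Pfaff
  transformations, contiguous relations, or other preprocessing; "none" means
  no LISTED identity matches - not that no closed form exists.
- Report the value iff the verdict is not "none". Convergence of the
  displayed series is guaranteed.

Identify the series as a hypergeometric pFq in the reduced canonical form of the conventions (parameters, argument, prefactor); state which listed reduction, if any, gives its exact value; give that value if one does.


At argument -\frac{1}{2}: a 0F0 with upper {-}, lower {-}, scaled by C = 8. Verdict: exponential (I5) applies (the 0F0 exponential series at x = -\frac{1}{2}). Exact value: 8 \cdot e^{-\frac{1}{2}}.

First insight: t_0 = 8 here, and the product of the first k integers (prefactor 8) is k!.
Consecutive-term ratio: r(k) = -\frac{1}{2} * 1 / [(k+1)] - rational; roots negated = parameters, x = -\frac{1}{2}, C = 8.


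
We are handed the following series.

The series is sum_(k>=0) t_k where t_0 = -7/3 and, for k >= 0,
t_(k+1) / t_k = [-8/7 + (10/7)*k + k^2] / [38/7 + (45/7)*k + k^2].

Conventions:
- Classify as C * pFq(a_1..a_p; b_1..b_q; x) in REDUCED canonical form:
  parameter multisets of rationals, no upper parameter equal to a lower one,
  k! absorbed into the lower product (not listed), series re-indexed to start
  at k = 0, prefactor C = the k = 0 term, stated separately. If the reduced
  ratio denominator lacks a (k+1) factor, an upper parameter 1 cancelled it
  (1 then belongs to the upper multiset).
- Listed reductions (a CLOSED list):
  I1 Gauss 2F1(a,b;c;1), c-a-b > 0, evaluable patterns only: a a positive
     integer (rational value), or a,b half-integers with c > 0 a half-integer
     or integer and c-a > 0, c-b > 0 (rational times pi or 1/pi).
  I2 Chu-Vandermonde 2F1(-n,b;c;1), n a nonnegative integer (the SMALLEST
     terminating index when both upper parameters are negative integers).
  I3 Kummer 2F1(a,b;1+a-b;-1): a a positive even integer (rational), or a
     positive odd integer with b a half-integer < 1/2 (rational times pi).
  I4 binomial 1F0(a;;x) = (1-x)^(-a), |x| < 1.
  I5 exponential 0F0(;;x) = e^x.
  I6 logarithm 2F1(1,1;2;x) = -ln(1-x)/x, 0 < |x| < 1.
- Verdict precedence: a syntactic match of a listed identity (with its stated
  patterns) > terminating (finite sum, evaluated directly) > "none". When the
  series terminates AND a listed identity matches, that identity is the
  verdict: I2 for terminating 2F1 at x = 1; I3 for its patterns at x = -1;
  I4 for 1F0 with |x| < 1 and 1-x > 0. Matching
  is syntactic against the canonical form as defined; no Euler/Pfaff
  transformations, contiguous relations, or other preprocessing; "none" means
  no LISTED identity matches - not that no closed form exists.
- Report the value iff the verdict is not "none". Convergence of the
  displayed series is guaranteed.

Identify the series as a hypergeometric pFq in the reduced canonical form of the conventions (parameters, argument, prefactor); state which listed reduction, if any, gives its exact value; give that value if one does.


The series (x = 1) is 2F1: upper {-4/7, 2}, lower {38/7}, prefactor -7/3. Verdict (x = 1): Gauss (I1, integer-parameter pattern) applies (x = 1: the Gamma ratio telescopes since c-a-b = 4 > 0 and a = 2 in Z>0). Value: -62/35.

Key observation: with t_0 = -7/3, roots of the ratio polynomials (C = -7/3, x = 1) are the negated parameters.
Consecutive-term ratio: r(k) = 1 * (k-4/7) (k+2) / [(k+38/7) (k+1)] - poly over poly, x = 1 from leading terms; C = -7/3 at k = 0.


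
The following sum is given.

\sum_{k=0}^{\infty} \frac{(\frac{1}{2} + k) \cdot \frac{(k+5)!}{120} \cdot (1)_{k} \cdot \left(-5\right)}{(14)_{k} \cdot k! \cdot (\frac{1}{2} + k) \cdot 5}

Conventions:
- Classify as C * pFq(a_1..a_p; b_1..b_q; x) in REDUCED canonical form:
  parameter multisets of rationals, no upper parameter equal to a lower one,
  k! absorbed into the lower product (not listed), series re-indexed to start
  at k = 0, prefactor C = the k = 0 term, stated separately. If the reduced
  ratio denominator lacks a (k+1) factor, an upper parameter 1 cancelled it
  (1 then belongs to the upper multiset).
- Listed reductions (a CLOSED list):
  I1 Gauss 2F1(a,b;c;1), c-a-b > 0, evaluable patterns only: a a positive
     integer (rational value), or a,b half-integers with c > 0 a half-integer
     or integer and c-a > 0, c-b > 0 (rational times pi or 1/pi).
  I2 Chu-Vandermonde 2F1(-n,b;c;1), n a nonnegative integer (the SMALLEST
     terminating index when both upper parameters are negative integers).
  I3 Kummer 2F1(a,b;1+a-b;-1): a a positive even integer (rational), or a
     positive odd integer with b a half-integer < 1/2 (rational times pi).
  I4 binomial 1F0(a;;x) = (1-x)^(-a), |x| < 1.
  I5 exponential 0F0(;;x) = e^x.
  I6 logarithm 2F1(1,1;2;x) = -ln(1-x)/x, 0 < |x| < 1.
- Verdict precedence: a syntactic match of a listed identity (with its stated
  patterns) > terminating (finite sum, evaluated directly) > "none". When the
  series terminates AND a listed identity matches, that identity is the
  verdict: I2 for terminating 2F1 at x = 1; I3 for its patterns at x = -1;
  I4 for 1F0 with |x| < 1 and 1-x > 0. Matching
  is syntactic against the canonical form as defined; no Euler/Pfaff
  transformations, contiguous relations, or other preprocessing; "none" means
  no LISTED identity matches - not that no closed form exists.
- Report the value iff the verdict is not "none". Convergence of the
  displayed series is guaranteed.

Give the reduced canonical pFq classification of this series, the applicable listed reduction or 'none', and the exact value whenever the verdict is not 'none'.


This is -1 * 2F1(1, 6; 14; 1) in reduced canonical form. Verdict: Gauss (I1, integer-parameter pattern) fires (x = 1: the Gamma ratio telescopes since c-a-b = 7 > 0 and a = 1 in Z>0). Hence: -\frac{13}{7}.

First insight: with t_0 = -1, the constant factors (C = -1, x = 1) combine into one prefactor.
Adjacent-term ratio: r(k) = 1 * (k+1) (k+6) / [(k+14) (k+1)] - rational; roots negated = parameters, x = 1, C = -1.


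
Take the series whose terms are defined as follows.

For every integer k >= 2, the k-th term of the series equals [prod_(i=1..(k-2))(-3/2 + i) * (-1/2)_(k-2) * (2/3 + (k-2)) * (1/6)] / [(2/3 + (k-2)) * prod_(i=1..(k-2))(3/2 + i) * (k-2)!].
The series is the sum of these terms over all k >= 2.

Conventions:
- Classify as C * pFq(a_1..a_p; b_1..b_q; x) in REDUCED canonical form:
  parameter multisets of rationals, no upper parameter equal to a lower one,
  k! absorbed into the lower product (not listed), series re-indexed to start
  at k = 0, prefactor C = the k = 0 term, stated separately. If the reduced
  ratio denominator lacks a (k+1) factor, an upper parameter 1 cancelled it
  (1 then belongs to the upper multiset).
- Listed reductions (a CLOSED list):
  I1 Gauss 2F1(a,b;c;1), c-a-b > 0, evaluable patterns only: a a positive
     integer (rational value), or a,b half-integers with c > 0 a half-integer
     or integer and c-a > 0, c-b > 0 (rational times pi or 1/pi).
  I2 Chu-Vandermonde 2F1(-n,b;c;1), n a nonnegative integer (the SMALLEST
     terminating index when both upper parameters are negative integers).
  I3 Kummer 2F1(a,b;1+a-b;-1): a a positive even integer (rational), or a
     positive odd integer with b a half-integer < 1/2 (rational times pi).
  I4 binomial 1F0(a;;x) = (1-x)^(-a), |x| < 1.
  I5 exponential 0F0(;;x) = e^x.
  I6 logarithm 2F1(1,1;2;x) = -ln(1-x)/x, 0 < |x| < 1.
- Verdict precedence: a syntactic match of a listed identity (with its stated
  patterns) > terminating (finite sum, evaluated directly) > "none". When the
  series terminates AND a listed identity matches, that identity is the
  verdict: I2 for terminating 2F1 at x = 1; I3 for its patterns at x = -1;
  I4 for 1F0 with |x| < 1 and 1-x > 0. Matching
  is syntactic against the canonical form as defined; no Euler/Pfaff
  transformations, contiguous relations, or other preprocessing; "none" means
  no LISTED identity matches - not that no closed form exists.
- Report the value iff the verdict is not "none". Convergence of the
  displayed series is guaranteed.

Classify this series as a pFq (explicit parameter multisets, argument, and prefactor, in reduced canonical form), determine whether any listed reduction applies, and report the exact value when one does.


Key step: x = 1 and k + 2/3 divides numerator and denominator alike; C = 1/6 after cancelling.
Adjacent-term ratio: r(k) = 1 * (k-1/2) (k-1/2) / [(k+5/2) (k+1)] - rational in k. x = 1; t_0 = 1/6; negate the roots.

Prefactor 1/6, argument 1: 2F1 with upper {-1/2, -1/2} over lower {5/2}. Verdict: Gauss (I1, half-integer pattern) applies (x = 1; upper {-1/2, -1/2} half-integers, c = 5/2 in the evaluable pattern). Sum: (15/256) * pi.


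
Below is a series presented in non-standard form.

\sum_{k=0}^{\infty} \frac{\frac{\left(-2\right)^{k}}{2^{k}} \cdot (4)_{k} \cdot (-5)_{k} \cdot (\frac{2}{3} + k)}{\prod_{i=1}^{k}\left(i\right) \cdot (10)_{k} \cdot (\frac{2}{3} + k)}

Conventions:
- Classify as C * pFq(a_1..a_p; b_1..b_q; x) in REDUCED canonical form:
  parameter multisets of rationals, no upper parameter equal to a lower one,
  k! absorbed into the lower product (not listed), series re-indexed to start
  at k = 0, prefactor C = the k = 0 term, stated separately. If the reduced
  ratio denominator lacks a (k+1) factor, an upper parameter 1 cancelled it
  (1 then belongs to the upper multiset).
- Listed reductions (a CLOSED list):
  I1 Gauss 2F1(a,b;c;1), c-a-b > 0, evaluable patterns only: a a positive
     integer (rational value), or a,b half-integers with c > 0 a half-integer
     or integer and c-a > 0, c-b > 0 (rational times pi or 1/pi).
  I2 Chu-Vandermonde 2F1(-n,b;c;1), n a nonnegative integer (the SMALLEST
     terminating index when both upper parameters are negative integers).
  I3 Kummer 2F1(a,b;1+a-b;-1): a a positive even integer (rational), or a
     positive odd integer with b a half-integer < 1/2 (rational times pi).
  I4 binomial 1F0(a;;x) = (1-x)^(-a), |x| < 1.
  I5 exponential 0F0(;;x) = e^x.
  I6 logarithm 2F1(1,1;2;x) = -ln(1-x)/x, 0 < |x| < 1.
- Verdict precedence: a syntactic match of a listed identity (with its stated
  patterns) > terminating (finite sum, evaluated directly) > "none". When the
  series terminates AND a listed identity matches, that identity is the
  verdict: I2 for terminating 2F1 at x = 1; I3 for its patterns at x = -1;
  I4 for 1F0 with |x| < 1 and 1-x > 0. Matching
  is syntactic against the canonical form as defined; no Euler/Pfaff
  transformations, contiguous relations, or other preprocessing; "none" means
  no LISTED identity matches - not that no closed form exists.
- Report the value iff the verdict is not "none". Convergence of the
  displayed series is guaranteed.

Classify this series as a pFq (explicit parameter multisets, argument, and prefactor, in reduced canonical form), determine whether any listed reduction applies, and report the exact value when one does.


Prefactor 1, argument -1: 2F1 with upper {-5, 4} over lower {10}. Verdict: Kummer (I3) applies (x = -1; c = 10 equals 1+a-b for upper {-5, 4}: listed pattern). Hence: 6.

The tell: x = -1 and the two k-th powers (C = 1, x = -1) combine into one argument.
Ratio: r(k) = -1 * (k-5) (k+4) / [(k+10) (k+1)] - rational; roots negated = parameters, x = -1, C = 1.


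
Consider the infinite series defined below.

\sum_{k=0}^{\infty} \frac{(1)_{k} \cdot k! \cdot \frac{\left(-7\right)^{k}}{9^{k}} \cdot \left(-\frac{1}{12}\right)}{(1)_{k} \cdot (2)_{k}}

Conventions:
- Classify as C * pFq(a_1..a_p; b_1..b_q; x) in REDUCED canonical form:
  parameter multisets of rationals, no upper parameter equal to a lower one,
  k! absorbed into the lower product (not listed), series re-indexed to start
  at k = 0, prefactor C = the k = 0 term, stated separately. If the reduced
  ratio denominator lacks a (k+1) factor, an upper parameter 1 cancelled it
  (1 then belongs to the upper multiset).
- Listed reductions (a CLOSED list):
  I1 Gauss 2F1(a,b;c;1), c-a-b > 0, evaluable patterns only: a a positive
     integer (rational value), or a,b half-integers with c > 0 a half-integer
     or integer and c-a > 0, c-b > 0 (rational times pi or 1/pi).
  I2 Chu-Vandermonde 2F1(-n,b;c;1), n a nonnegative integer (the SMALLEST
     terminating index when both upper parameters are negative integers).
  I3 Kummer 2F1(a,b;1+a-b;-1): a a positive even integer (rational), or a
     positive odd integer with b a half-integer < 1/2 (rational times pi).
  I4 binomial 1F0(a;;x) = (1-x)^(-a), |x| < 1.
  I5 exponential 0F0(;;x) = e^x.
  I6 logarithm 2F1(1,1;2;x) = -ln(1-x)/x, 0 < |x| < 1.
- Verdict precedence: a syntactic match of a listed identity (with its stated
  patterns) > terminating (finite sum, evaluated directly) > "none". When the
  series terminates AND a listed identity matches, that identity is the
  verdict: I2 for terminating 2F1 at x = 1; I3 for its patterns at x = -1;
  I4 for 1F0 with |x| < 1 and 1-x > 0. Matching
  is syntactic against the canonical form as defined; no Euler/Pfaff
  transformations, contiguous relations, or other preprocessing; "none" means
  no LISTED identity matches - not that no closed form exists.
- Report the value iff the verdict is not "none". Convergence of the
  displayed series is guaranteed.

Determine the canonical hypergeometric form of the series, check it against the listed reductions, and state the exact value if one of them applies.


This is -\frac{1}{12} * 2F1(1, 1; 2; -\frac{7}{9}) in reduced canonical form. Verdict: the logarithmic series (I6) fires (the logarithm: parameters (1,1;2), x = -\frac{7}{9}). Its exact value is \left(-\frac{3}{28}\right) \cdot \ln\left(\frac{16}{9}\right).

Structural cue: t_0 = -\frac{1}{12} here, and the factorial ratio (C = -1/12) (k+a-1)!/(a-1)! is a rising factorial (a)_k.
Consecutive-term ratio: r(k) = -\frac{7}{9} * (k+1) (k+1) / [(k+2) (k+1)] ; factor over Q: parameters, x = -\frac{7}{9}, and C = -\frac{1}{12}.


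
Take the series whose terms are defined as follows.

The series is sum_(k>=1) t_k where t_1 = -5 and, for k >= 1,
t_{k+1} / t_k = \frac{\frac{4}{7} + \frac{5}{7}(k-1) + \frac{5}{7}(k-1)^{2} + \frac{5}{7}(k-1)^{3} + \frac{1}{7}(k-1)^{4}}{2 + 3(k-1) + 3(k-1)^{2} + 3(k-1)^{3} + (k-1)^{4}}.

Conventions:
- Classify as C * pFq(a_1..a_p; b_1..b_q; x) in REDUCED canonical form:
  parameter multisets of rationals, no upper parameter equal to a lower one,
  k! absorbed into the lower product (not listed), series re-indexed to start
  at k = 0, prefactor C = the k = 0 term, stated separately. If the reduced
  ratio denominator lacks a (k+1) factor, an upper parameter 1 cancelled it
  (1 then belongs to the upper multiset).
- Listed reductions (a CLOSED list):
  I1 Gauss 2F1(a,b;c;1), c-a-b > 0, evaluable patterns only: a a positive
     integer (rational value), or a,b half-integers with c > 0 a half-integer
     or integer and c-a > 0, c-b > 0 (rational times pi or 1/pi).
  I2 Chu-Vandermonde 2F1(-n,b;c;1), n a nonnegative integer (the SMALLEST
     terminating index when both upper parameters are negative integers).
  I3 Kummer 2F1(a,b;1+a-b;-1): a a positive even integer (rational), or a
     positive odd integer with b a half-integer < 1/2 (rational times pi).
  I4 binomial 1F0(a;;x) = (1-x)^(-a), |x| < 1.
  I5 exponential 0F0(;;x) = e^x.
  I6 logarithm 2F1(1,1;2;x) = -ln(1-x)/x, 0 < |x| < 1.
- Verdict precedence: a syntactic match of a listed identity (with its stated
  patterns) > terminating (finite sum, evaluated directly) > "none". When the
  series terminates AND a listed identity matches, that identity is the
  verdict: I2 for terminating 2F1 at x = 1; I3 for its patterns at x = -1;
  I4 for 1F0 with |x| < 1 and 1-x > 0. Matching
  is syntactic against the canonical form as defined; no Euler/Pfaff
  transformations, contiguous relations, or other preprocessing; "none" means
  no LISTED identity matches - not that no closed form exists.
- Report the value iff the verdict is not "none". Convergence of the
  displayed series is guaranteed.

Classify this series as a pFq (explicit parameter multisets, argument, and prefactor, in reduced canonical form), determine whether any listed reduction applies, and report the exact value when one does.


x = \frac{1}{7} here; the reduced form reads 2F1, upper {1, 4}, lower {2}, C = -5. Verdict: no listed reduction: x = \frac{1}{7} and upper {1, 4} fail every I1-I6 pattern.

Key observation: with t_0 = -5, factor the ratio over Q (C = -5): negated roots = parameters.
Adjacent-term ratio: r(k) = \frac{1}{7} * (k+1) (k+4) / [(k+2) (k+1)] ; factor over Q: parameters, x = \frac{1}{7}, and C = -5.


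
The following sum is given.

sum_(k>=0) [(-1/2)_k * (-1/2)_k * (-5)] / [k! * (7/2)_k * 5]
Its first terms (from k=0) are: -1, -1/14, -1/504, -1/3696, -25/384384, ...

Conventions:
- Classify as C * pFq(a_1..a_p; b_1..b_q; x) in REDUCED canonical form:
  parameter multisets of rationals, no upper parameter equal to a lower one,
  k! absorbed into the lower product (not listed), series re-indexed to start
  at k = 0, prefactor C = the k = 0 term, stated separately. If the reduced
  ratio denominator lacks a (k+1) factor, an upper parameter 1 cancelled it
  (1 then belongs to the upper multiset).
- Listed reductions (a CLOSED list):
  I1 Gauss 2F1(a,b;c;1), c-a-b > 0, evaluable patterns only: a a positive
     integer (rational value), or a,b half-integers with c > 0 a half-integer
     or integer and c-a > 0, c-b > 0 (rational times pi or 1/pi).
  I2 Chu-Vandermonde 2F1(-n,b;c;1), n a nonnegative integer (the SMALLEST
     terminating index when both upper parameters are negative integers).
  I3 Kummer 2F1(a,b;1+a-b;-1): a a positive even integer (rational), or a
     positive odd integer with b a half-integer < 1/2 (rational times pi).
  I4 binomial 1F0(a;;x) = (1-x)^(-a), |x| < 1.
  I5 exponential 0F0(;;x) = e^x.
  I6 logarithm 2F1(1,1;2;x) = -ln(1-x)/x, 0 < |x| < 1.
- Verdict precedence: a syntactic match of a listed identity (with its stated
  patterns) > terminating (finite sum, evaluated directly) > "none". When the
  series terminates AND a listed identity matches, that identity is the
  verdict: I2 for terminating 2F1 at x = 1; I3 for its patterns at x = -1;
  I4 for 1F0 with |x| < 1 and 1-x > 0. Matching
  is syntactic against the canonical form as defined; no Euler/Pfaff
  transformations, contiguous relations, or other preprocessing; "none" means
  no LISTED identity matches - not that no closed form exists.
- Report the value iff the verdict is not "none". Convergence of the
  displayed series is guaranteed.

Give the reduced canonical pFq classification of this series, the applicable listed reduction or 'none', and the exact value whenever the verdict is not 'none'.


With C = -1: the canonical form is 2F1(-1/2, -1/2; 7/2; 1). Verdict: Gauss (I1, half-integer pattern) matches (x = 1; upper {-1/2, -1/2} half-integers, c = 7/2 in the evaluable pattern). Its exact value is (-175/512) * pi.

Structural cue: x = 1 and the constant factors (C = -1, x = 1) combine into one prefactor.
Step ratio: r(k) = 1 * (k-1/2) (k-1/2) / [(k+7/2) (k+1)] - poly over poly, x = 1 from leading terms; C = -1 at k = 0.


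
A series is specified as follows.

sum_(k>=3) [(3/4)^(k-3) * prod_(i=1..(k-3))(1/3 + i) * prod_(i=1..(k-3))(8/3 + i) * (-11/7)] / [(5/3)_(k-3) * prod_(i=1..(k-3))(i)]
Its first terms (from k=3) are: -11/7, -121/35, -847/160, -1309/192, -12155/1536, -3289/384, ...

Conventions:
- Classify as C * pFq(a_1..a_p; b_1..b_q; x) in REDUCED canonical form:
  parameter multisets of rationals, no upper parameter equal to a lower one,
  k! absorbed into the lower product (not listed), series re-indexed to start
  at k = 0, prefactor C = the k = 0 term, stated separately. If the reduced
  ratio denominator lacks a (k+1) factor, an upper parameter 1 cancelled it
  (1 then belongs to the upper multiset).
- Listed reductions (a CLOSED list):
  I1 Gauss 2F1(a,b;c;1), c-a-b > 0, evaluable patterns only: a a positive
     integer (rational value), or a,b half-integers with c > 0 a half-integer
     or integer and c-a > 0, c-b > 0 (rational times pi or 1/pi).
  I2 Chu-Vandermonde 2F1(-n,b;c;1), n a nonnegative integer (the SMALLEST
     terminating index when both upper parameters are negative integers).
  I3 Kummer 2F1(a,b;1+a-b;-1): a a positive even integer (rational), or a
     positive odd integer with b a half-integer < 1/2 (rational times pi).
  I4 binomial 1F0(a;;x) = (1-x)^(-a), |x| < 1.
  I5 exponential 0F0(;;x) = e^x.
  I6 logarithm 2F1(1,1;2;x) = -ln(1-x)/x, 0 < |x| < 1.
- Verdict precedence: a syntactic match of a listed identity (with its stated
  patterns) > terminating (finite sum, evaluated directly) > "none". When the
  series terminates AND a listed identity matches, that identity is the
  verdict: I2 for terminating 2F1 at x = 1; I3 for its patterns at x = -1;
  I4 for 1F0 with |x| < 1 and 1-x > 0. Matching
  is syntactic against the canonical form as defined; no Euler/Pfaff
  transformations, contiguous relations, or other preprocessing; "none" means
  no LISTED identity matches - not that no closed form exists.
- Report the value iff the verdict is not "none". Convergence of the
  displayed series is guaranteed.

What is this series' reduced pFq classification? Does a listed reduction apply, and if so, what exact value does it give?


Structural cue: x = (3/4) and the running product (C = -11/7, x = 3/4) telescopes to a rising factorial.
Consecutive-term ratio: r(k) = (3/4) * (k+4/3) (k+11/3) / [(k+5/3) (k+1)] - rational; roots negated = parameters, x = (3/4), C = -11/7.

With C = -11/7: the canonical form is 2F1(4/3, 11/3; 5/3; 3/4). Verdict: none. Every listed pattern misses the 2F1 form at 3/4, upper {4/3, 11/3}.


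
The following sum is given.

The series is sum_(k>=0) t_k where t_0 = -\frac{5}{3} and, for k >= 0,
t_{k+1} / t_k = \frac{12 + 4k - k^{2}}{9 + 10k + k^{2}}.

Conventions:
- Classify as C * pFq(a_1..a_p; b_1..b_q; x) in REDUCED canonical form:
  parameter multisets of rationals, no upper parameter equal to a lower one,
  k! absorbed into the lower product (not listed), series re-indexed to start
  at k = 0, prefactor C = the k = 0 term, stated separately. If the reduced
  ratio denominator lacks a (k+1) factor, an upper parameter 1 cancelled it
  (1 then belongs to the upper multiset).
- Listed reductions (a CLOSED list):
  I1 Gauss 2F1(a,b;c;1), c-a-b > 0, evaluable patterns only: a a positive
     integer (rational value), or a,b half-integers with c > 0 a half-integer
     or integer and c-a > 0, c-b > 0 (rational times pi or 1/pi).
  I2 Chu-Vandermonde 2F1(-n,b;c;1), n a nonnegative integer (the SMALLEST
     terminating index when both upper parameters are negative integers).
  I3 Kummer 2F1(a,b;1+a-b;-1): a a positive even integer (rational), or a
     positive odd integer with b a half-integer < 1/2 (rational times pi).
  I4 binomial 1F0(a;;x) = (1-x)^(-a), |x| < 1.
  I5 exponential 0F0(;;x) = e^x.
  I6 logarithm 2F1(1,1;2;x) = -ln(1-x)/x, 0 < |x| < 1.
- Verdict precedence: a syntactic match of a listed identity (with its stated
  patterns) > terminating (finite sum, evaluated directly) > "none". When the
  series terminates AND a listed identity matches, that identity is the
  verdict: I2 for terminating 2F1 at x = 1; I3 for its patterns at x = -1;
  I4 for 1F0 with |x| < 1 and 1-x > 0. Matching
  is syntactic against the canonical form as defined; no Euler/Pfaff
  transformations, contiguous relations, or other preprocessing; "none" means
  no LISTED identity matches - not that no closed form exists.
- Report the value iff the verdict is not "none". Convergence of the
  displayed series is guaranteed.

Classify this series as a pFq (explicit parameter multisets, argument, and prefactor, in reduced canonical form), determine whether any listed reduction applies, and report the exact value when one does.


Classification (C = -\frac{5}{3}): 2F1 with upper {-6, 2}, lower {9}, argument x = -1. Verdict: this is Kummer (I3) (x = -1; c = 9 equals 1+a-b for upper {-6, 2}: listed pattern). Value: -\frac{20}{3}.

Structural cue: x = -1 and factor the ratio over Q (C = -5/3): negated roots = parameters.
Adjacent-term ratio: r(k) = -1 * (k-6) (k+2) / [(k+9) (k+1)] ; factor over Q: parameters, x = -1, and C = -\frac{5}{3}.


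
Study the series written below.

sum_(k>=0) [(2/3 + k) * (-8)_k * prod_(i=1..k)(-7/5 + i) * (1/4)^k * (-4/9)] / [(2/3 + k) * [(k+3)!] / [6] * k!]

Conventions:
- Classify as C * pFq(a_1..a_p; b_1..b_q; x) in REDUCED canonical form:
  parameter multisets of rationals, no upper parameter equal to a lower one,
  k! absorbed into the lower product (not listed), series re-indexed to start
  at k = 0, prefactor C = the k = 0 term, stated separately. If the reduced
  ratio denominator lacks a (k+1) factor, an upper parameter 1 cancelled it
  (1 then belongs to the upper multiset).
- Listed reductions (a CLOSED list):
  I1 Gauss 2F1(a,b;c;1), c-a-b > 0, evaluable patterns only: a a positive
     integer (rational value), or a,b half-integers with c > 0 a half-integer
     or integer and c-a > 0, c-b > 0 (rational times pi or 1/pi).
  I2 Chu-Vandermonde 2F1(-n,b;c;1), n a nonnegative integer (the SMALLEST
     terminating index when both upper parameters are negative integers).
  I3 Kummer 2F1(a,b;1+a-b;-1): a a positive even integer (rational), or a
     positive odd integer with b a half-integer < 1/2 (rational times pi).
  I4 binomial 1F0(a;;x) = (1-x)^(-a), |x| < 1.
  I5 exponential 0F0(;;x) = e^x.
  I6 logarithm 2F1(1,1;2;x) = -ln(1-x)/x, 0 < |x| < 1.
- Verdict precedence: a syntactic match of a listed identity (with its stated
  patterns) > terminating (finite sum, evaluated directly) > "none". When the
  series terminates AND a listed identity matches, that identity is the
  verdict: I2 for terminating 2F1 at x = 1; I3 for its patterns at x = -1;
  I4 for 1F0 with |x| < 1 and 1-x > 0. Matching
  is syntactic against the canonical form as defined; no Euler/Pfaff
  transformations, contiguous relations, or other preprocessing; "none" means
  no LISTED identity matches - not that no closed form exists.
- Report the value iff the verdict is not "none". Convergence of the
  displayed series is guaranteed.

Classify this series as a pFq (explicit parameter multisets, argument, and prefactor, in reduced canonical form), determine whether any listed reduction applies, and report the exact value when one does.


Structural cue: x = (1/4) and k + 2/3 divides numerator and denominator alike; C = -4/9 after cancelling.
Term ratio: r(k) = (1/4) * (k-8) (k-2/5) / [(k+4) (k+1)] - rational in k, leading ratio (1/4); with t_0 = -4/9, classification follows.

At argument 1/4: a 2F1 with upper {-8, -2/5}, lower {4}, scaled by C = -4/9. Verdict: terminating. (-8)_k vanishes past k = 8, leaving a 9-term sum, computed directly. Value: -84017952327/160000000000.


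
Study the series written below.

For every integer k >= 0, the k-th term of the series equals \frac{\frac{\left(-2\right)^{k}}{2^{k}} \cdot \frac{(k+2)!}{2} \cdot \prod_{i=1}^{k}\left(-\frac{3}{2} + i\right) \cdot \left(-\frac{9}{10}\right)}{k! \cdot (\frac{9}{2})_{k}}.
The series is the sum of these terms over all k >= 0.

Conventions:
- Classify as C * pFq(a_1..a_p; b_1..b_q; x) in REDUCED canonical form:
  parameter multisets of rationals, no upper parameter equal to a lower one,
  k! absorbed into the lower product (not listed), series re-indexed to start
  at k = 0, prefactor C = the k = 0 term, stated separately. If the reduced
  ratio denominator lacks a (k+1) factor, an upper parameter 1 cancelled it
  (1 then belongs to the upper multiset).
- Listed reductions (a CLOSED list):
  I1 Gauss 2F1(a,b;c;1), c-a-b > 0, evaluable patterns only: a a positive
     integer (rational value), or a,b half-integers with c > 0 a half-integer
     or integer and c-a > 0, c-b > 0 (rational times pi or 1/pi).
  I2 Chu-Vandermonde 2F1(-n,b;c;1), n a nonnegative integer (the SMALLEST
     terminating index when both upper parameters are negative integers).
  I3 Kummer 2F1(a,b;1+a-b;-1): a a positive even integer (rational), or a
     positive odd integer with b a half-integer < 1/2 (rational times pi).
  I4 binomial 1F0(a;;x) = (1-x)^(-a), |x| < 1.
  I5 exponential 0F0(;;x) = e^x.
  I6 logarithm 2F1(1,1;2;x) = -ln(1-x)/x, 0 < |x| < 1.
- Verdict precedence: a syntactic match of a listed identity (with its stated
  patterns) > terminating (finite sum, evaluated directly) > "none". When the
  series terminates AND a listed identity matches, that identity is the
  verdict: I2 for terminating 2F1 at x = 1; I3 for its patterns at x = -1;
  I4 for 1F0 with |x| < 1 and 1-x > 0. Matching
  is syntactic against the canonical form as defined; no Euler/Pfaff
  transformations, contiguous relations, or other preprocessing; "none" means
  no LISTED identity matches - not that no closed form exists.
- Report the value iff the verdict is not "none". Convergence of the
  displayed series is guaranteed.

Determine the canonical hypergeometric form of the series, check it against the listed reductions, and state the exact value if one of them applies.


Prefactor -\frac{9}{10}, argument -1: 2F1 with upper {-\frac{1}{2}, 3} over lower {\frac{9}{2}}. Verdict: the Kummer evaluation I3 matches (x = -1; c = \frac{9}{2} equals 1+a-b for upper {-\frac{1}{2}, 3}: listed pattern). Its exact value is \left(-\frac{189}{512}\right) \cdot \pi.

The tell: t_0 being -\frac{9}{10}, the two k-th powers (C = -9/10) combine into one argument.
Step ratio: r(k) = -1 * (k-\frac{1}{2}) (k+3) / [(k+\frac{9}{2}) (k+1)] ; factor over Q: parameters, x = -1, and C = -\frac{9}{10}.


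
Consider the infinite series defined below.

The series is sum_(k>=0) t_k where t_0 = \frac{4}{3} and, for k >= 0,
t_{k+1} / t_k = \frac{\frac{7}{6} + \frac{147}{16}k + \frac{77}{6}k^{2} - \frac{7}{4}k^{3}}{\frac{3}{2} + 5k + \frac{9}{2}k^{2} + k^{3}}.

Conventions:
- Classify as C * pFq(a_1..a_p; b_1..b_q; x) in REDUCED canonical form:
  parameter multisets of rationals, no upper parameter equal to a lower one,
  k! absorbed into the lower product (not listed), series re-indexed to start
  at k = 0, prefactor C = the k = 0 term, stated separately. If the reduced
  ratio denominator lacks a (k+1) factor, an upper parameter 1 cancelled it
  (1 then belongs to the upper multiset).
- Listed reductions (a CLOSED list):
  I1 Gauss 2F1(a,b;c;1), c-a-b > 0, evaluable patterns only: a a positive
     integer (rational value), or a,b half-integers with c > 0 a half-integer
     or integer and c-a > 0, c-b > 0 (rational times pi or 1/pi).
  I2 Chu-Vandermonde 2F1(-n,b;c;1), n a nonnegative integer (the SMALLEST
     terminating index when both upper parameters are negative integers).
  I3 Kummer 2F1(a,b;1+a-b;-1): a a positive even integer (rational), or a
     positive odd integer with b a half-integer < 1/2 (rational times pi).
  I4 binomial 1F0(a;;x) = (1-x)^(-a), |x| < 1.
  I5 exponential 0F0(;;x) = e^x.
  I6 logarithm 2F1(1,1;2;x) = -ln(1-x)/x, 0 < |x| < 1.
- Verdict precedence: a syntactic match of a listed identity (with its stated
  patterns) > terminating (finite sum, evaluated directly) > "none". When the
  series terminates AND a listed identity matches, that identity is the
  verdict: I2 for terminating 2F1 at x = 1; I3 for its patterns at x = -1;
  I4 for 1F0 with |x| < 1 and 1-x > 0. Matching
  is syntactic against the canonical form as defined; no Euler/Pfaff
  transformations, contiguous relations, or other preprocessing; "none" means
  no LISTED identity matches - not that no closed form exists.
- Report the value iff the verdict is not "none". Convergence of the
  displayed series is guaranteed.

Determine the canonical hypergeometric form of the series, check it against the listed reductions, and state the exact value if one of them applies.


Reduced: x = -\frac{7}{4}, 2F1, upper = {-8, \frac{1}{6}}, lower = {3}, C = \frac{4}{3}. Verdict: terminating - upper -8 stops the sum at k = 8; the 9 terms are added exactly. Sum: \frac{64680123556181003}{4279728215162880}.

Key observation: from the first term \frac{4}{3}: roots of the ratio polynomials (C = 4/3, x = -7/4) are the negated parameters.
Step ratio: r(k) = -\frac{7}{4} * (k-8) (k+\frac{1}{6}) / [(k+3) (k+1)] - rational; roots negated = parameters, x = -\frac{7}{4}, C = \frac{4}{3}.


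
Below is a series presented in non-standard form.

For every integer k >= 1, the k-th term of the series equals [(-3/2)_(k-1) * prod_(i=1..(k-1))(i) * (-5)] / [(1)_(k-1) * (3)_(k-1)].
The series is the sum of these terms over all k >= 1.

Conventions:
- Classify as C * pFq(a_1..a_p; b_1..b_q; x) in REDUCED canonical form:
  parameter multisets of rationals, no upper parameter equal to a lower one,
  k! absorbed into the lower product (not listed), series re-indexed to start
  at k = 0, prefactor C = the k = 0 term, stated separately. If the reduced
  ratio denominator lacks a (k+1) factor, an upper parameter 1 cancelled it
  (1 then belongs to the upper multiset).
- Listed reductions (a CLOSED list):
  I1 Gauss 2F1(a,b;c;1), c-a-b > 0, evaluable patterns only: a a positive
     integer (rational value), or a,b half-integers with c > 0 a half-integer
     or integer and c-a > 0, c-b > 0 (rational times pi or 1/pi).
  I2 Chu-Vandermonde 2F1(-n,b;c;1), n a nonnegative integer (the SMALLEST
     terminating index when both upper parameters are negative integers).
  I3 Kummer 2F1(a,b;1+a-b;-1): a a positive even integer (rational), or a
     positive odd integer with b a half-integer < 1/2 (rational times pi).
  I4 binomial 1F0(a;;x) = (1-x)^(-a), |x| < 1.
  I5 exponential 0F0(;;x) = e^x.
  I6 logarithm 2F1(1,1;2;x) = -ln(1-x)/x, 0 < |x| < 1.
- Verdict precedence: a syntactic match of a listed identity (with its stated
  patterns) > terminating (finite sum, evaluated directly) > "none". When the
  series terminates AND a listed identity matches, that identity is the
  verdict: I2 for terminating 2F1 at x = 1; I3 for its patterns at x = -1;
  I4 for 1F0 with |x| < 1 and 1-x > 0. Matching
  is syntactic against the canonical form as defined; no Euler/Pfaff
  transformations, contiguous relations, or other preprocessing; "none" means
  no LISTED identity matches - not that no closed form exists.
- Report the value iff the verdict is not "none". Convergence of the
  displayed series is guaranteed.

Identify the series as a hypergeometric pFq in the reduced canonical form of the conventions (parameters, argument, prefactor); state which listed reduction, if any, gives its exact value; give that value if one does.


Prefactor -5, argument 1: 2F1 with upper {-3/2, 1} over lower {3}. Verdict: Gauss's theorem (I1) applies (x = 1: the Gamma ratio telescopes since c-a-b = 7/2 > 0 and a = 1 in Z>0). Value: -20/7.

Structural cue: t_0 = -5 here, and the running product (prefactor -5) telescopes to a rising factorial.
Consecutive-term ratio: r(k) = 1 * (k-3/2) (k+1) / [(k+3) (k+1)] - rational in k. x = 1; t_0 = -5; negate the roots.


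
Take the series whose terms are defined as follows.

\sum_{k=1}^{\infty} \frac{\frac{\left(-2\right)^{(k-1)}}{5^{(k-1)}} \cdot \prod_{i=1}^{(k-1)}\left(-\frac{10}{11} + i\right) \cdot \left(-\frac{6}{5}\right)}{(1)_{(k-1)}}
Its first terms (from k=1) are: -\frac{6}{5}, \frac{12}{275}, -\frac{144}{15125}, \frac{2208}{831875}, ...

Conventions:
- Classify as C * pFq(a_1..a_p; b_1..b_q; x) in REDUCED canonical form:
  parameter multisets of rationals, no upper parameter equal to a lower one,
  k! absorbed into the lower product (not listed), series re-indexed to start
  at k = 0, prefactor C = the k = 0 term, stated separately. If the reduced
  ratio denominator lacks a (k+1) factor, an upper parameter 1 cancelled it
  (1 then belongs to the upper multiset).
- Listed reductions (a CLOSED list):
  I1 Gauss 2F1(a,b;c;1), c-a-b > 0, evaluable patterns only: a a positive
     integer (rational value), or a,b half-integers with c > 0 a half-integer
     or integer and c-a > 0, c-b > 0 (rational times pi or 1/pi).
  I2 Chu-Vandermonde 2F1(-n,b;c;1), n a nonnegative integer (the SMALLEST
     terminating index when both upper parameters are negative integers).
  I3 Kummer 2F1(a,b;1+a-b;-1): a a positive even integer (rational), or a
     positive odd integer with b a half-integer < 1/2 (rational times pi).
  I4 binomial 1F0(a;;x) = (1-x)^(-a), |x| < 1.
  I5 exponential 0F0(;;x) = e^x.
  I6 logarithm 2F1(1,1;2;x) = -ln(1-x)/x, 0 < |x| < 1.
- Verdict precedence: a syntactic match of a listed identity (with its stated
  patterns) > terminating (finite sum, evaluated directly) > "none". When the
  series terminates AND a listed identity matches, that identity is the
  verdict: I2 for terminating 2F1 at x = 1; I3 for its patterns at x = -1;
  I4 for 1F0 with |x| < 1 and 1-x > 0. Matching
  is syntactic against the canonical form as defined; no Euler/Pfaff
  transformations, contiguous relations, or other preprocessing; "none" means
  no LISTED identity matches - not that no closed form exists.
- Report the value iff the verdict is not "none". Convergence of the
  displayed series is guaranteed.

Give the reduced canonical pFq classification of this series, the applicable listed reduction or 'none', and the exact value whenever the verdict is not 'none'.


Key step: t_0 being -\frac{6}{5}, the two geometric factors (prefactor -6/5) combine into one argument.
Adjacent-term ratio: r(k) = -\frac{2}{5} * (k+\frac{1}{11}) / [(k+1)] - rational in k, leading ratio -\frac{2}{5}; with t_0 = -\frac{6}{5}, classification follows.

Prefactor -\frac{6}{5}, argument -\frac{2}{5}: 1F0 with upper {\frac{1}{11}} over lower {-}. Verdict: the binomial series (I4) matches (the 1F0 binomial series: exponent -1/11, x = -\frac{2}{5}). Sum: \left(-\frac{6}{5}\right) \cdot \left(\frac{7}{5}\right)^{-\frac{1}{11}}.


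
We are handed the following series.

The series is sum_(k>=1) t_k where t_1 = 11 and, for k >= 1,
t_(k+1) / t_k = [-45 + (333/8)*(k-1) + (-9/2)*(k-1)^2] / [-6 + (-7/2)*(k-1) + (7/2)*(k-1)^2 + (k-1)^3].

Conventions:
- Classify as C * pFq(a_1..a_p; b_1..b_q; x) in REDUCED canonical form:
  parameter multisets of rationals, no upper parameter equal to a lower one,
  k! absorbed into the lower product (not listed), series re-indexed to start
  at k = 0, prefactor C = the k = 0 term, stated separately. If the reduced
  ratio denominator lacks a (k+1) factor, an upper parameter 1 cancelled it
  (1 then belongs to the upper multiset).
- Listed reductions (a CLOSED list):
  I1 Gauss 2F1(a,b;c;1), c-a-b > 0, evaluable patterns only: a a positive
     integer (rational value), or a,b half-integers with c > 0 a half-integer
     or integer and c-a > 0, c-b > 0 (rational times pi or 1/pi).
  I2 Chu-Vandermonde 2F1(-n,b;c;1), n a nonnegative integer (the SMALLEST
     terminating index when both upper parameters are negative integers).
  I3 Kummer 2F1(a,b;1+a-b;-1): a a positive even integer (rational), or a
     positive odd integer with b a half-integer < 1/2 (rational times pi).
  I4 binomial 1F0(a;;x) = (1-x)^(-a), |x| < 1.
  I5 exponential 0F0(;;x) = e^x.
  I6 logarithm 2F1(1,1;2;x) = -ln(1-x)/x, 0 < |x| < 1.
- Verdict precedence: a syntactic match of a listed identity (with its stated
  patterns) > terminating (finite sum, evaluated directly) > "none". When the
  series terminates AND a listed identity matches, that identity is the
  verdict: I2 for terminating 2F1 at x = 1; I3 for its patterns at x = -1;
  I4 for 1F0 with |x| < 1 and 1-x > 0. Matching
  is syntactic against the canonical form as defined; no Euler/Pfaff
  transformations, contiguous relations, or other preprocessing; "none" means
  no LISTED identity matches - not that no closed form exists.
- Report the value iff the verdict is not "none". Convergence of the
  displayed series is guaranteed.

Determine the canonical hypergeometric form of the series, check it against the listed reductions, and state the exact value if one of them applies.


Canonical form: C = 11 times 2F2 with upper {-8, -5/4}, lower {-3/2, 4}, x = -9/2. Verdict: terminating - no listed pattern fits, but -8 in the upper list cuts the series at k = 8; direct evaluation. Its exact value is 283939877399/293601280.

The tell: t_0 being 11, factor the ratio over Q (prefactor 11): negated roots = parameters.
Step ratio: r(k) = (-9/2) * (k-8) (k-5/4) / [(k-3/2) (k+4) (k+1)] - rational in k, leading ratio (-9/2); with t_0 = 11, classification follows.
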